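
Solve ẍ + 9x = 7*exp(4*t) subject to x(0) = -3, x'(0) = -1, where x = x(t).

x = -82*cos(3*t)/25 - 53*sin(3*t)/75 + 7*exp(4*t)/25

Characteristic equation r² + 9 = 0 has discriminant (0)² - 4·(9) = -36 < 0, so r = ± 3i.
Hence x_h = C1*cos(3*t) + C2*sin(3*t).
Try x_p = A*exp(4*t). Substituting into the equation and dividing by exp(4*t) gives A = 7/25, so x_p = 7*exp(4*t)/25.
General solution: x = 7*exp(4*t)/25 + C1*cos(3*t) + C2*sin(3*t).
Apply the initial conditions: x(0) = 7/25 + C1 = -3 and x'(0) = 28/25 + 3*C2 = -1. Solving gives C1 = -82/25, C2 = -53/75.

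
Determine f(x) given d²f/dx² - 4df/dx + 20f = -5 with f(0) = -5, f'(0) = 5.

Characteristic equation r² - 4r + 20 = 0 has discriminant (-4)² - 4·(20) = -64 < 0, so r = 2 ± 4i.
Hence f_h = C1*cos(4*x)*exp(2*x) + C2*exp(2*x)*sin(4*x).
For the particular solution try f_p = A0. Substituting and matching coefficients of each power of x gives A0 = -1/4, so f_p = -1/4.
General solution: f = -1/4 + C1*cos(4*x)*exp(2*x) + C2*exp(2*x)*sin(4*x).
Apply the initial conditions: f(0) = -1/4 + C1 = -5 and f'(0) = 2*C1 + 4*C2 = 5. Solving gives C1 = -19/4, C2 = 29/8.

f = -1/4 - 19*cos(4*x)*exp(2*x)/4 + 29*exp(2*x)*sin(4*x)/8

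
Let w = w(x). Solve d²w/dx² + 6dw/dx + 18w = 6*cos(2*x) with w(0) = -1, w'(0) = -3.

Characteristic equation r² + 6r + 18 = 0 has discriminant (6)² - 4·(18) = -36 < 0, so r = -3 ± 3i.
Hence w_h = C1*cos(3*x)*exp(-3*x) + C2*exp(-3*x)*sin(3*x).
Try w_p = A*cos(2*x) + B*sin(2*x). Substituting and equating the coefficients of cos(2x) and sin(2x) gives A = 21/85, B = 18/85, so w_p = 18*sin(2*x)/85 + 21*cos(2*x)/85.
General solution: w = 18*sin(2*x)/85 + 21*cos(2*x)/85 + C1*cos(3*x)*exp(-3*x) + C2*exp(-3*x)*sin(3*x).
Apply the initial conditions: w(0) = 21/85 + C1 = -1 and w'(0) = 36/85 - 3*C1 + 3*C2 = -3. Solving gives C1 = -106/85, C2 = -203/85.

w = 18*sin(2*x)/85 + 21*cos(2*x)/85 - 203*exp(-3*x)*sin(3*x)/85 - 106*cos(3*x)*exp(-3*x)/85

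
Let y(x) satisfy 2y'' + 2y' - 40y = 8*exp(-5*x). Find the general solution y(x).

Divide through by 2: y'' + y' - 20y = 4*exp(-5*x).
Characteristic equation r² + r - 20 = 0 factors as (r + 5)(r - 4) = 0, so r = -5, 4.
Hence y_h = C1*exp(-5*x) + C2*exp(4*x).
Since exp(-5*x) solves the homogeneous equation (r = -5 is a root of multiplicity 1), multiply the trial by x. Try y_p = A*x*exp(-5*x). Substituting into the equation and dividing by exp(-5*x) gives A = -4/9, so y_p = -4*x*exp(-5*x)/9.

y = C1*exp(-5*x) + C2*exp(4*x) - 4*x*exp(-5*x)/9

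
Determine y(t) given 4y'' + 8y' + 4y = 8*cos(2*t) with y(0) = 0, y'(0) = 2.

Divide through by 4: y'' + 2y' + y = 2*cos(2*t).
Characteristic equation r² + 2r + 1 = 0 has discriminant (2)² - 4·(1) = 0, so r = -1 is a repeated root.
Hence y_h = (C1 + C2*t)*exp(-t).
Try y_p = A*cos(2*t) + B*sin(2*t). Substituting and equating the coefficients of cos(2t) and sin(2t) gives A = -6/25, B = 8/25, so y_p = -6*cos(2*t)/25 + 8*sin(2*t)/25.
General solution: y = -6*cos(2*t)/25 + 8*sin(2*t)/25 + C1*exp(-t) + C2*t*exp(-t).
Apply the initial conditions: y(0) = -6/25 + C1 = 0 and y'(0) = 16/25 + C2 - C1 = 2. Solving gives C1 = 6/25, C2 = 8/5.

y = -6*cos(2*t)/25 + 6*exp(-t)/25 + 8*sin(2*t)/25 + 8*t*exp(-t)/5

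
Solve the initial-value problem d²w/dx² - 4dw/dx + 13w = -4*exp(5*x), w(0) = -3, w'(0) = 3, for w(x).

Characteristic equation r² - 4r + 13 = 0 has discriminant (-4)² - 4·(13) = -36 < 0, so r = 2 ± 3i.
Hence w_h = C1*cos(3*x)*exp(2*x) + C2*exp(2*x)*sin(3*x).
Try w_p = A*exp(5*x). Substituting into the equation and dividing by exp(5*x) gives A = -2/9, so w_p = -2*exp(5*x)/9.
General solution: w = -2*exp(5*x)/9 + C1*cos(3*x)*exp(2*x) + C2*exp(2*x)*sin(3*x).
Apply the initial conditions: w(0) = -2/9 + C1 = -3 and w'(0) = -10/9 + 2*C1 + 3*C2 = 3. Solving gives C1 = -25/9, C2 = 29/9.

w = -2*exp(5*x)/9 - 25*cos(3*x)*exp(2*x)/9 + 29*exp(2*x)*sin(3*x)/9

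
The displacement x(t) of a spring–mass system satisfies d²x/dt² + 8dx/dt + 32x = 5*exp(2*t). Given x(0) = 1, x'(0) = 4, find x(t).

x = 5*exp(2*t)/52 + 47*cos(4*t)*exp(-4*t)/52 + 193*exp(-4*t)*sin(4*t)/104

Characteristic equation r² + 8r + 32 = 0 has discriminant (8)² - 4·(32) = -64 < 0, so r = -4 ± 4i.
Hence x_h = C1*cos(4*t)*exp(-4*t) + C2*exp(-4*t)*sin(4*t).
Try x_p = A*exp(2*t). Substituting into the equation and dividing by exp(2*t) gives A = 5/52, so x_p = 5*exp(2*t)/52.
General solution: x = 5*exp(2*t)/52 + C1*cos(4*t)*exp(-4*t) + C2*exp(-4*t)*sin(4*t).
Apply the initial conditions: x(0) = 5/52 + C1 = 1 and x'(0) = 5/26 - 4*C1 + 4*C2 = 4. Solving gives C1 = 47/52, C2 = 193/104.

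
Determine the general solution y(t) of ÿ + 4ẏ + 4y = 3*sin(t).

Characteristic equation r² + 4r + 4 = 0 has discriminant (4)² - 4·(4) = 0, so r = -2 is a repeated root.
Hence y_h = (C1 + C2*t)*exp(-2*t).
Try y_p = A*cos(t) + B*sin(t). Substituting and equating the coefficients of cos(t) and sin(t) gives A = -12/25, B = 9/25, so y_p = -12*cos(t)/25 + 9*sin(t)/25.

y = -12*cos(t)/25 + 9*sin(t)/25 + C1*exp(-2*t) + C2*t*exp(-2*t)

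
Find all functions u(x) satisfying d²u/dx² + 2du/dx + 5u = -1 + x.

u = -7/25 + x/5 + C1*cos(2*x)*exp(-x) + C2*exp(-x)*sin(2*x)

Characteristic equation r² + 2r + 5 = 0 has discriminant (2)² - 4·(5) = -16 < 0, so r = -1 ± 2i.
Hence u_h = C1*cos(2*x)*exp(-x) + C2*exp(-x)*sin(2*x).
For the particular solution try u_p = A0 + A1*x. Substituting and matching coefficients of each power of x gives A0 = -7/25, A1 = 1/5, so u_p = -7/25 + x/5.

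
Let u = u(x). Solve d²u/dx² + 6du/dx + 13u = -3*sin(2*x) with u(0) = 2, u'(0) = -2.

Characteristic equation r² + 6r + 13 = 0 has discriminant (6)² - 4·(13) = -16 < 0, so r = -3 ± 2i.
Hence u_h = C1*cos(2*x)*exp(-3*x) + C2*exp(-3*x)*sin(2*x).
Try u_p = A*cos(2*x) + B*sin(2*x). Substituting and equating the coefficients of cos(2x) and sin(2x) gives A = 4/25, B = -3/25, so u_p = -3*sin(2*x)/25 + 4*cos(2*x)/25.
General solution: u = -3*sin(2*x)/25 + 4*cos(2*x)/25 + C1*cos(2*x)*exp(-3*x) + C2*exp(-3*x)*sin(2*x).
Apply the initial conditions: u(0) = 4/25 + C1 = 2 and u'(0) = -6/25 - 3*C1 + 2*C2 = -2. Solving gives C1 = 46/25, C2 = 47/25.

u = -3*sin(2*x)/25 + 4*cos(2*x)/25 + 46*cos(2*x)*exp(-3*x)/25 + 47*exp(-3*x)*sin(2*x)/25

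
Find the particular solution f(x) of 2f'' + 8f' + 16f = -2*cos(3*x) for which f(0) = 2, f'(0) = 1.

Divide through by 2: f'' + 4f' + 8f = -cos(3*x).
Characteristic equation r² + 4r + 8 = 0 has discriminant (4)² - 4·(8) = -16 < 0, so r = -2 ± 2i.
Hence f_h = C1*cos(2*x)*exp(-2*x) + C2*exp(-2*x)*sin(2*x).
Try f_p = A*cos(3*x) + B*sin(3*x). Substituting and equating the coefficients of cos(3x) and sin(3x) gives A = 1/145, B = -12/145, so f_p = -12*sin(3*x)/145 + cos(3*x)/145.
General solution: f = -12*sin(3*x)/145 + cos(3*x)/145 + C1*cos(2*x)*exp(-2*x) + C2*exp(-2*x)*sin(2*x).
Apply the initial conditions: f(0) = 1/145 + C1 = 2 and f'(0) = -36/145 - 2*C1 + 2*C2 = 1. Solving gives C1 = 289/145, C2 = 759/290.

f = -12*sin(3*x)/145 + cos(3*x)/145 + 289*cos(2*x)*exp(-2*x)/145 + 759*exp(-2*x)*sin(2*x)/290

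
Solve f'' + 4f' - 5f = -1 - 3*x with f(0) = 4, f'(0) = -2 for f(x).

f = 17/25 + 3*x/5 + 7*exp(x)/3 + 74*exp(-5*x)/75

Characteristic equation r² + 4r - 5 = 0 factors as (r + 5)(r - 1) = 0, so r = -5, 1.
Hence f_h = C1*exp(-5*x) + C2*exp(x).
For the particular solution try f_p = A0 + A1*x. Substituting and matching coefficients of each power of x gives A0 = 17/25, A1 = 3/5, so f_p = 17/25 + 3*x/5.
General solution: f = 17/25 + 3*x/5 + C1*exp(-5*x) + C2*exp(x).
Apply the initial conditions: f(0) = 17/25 + C1 + C2 = 4 and f'(0) = 3/5 + C2 - 5*C1 = -2. Solving gives C1 = 74/75, C2 = 7/3.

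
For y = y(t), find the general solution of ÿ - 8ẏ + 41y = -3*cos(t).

Characteristic equation r² - 8r + 41 = 0 has discriminant (-8)² - 4·(41) = -100 < 0, so r = 4 ± 5i.
Hence y_h = C1*cos(5*t)*exp(4*t) + C2*exp(4*t)*sin(5*t).
Try y_p = A*cos(t) + B*sin(t). Substituting and equating the coefficients of cos(t) and sin(t) gives A = -15/208, B = 3/208, so y_p = -15*cos(t)/208 + 3*sin(t)/208.

y = -15*cos(t)/208 + 3*sin(t)/208 + C1*cos(5*t)*exp(4*t) + C2*exp(4*t)*sin(5*t)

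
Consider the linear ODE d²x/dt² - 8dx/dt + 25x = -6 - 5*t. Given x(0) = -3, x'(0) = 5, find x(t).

x = -38/125 - t/5 - 337*cos(3*t)*exp(4*t)/125 + 666*exp(4*t)*sin(3*t)/125

Characteristic equation r² - 8r + 25 = 0 has discriminant (-8)² - 4·(25) = -36 < 0, so r = 4 ± 3i.
Hence x_h = C1*cos(3*t)*exp(4*t) + C2*exp(4*t)*sin(3*t).
For the particular solution try x_p = A0 + A1*t. Substituting and matching coefficients of each power of t gives A0 = -38/125, A1 = -1/5, so x_p = -38/125 - t/5.
General solution: x = -38/125 - t/5 + C1*cos(3*t)*exp(4*t) + C2*exp(4*t)*sin(3*t).
Apply the initial conditions: x(0) = -38/125 + C1 = -3 and x'(0) = -1/5 + 3*C2 + 4*C1 = 5. Solving gives C1 = -337/125, C2 = 666/125.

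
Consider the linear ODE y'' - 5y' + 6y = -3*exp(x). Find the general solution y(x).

y = -3*exp(x)/2 + C1*exp(3*x) + C2*exp(2*x)

Characteristic equation r² - 5r + 6 = 0 factors as (r - 3)(r - 2) = 0, so r = 3, 2.
Hence y_h = C1*exp(3*x) + C2*exp(2*x).
Try y_p = A*exp(x). Substituting into the equation and dividing by exp(x) gives A = -3/2, so y_p = -3*exp(x)/2.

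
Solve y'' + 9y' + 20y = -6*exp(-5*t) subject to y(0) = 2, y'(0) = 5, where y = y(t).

Characteristic equation r² + 9r + 20 = 0 factors as (r + 5)(r + 4) = 0, so r = -5, -4.
Hence y_h = C1*exp(-5*t) + C2*exp(-4*t).
Since exp(-5*t) solves the homogeneous equation (r = -5 is a root of multiplicity 1), multiply the trial by t. Try y_p = A*t*exp(-5*t). Substituting into the equation and dividing by exp(-5*t) gives A = 6, so y_p = 6*t*exp(-5*t).
General solution: y = C1*exp(-5*t) + C2*exp(-4*t) + 6*t*exp(-5*t).
Apply the initial conditions: y(0) = C1 + C2 = 2 and y'(0) = 6 - 5*C1 - 4*C2 = 5. Solving gives C1 = -7, C2 = 9.

y = -7*exp(-5*t) + 9*exp(-4*t) + 6*t*exp(-5*t)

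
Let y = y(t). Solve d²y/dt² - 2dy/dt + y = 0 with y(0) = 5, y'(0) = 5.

Characteristic equation r² - 2r + 1 = 0 has discriminant (-2)² - 4·(1) = 0, so r = 1 is a repeated root.
Hence y_h = (C1 + C2*t)*exp(t).
Apply the initial conditions: y(0) = C1 = 5 and y'(0) = C1 + C2 = 5. Solving gives C1 = 5, C2 = 0.

y = 5*exp(t)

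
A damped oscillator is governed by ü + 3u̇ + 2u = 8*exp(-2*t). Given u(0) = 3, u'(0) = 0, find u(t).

Characteristic equation r² + 3r + 2 = 0 factors as (r + 1)(r + 2) = 0, so r = -1, -2.
Hence u_h = C1*exp(-t) + C2*exp(-2*t).
Since exp(-2*t) solves the homogeneous equation (r = -2 is a root of multiplicity 1), multiply the trial by t. Try u_p = A*t*exp(-2*t). Substituting into the equation and dividing by exp(-2*t) gives A = -8, so u_p = -8*t*exp(-2*t).
General solution: u = C1*exp(-t) + C2*exp(-2*t) - 8*t*exp(-2*t).
Apply the initial conditions: u(0) = C1 + C2 = 3 and u'(0) = -8 - C1 - 2*C2 = 0. Solving gives C1 = 14, C2 = -11.

u = -11*exp(-2*t) + 14*exp(-t) - 8*t*exp(-2*t)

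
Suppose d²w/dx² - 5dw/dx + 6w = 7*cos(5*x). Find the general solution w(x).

Characteristic equation r² - 5r + 6 = 0 factors as (r - 3)(r - 2) = 0, so r = 3, 2.
Hence w_h = C1*exp(3*x) + C2*exp(2*x).
Try w_p = A*cos(5*x) + B*sin(5*x). Substituting and equating the coefficients of cos(5x) and sin(5x) gives A = -133/986, B = -175/986, so w_p = -175*sin(5*x)/986 - 133*cos(5*x)/986.

w = -175*sin(5*x)/986 - 133*cos(5*x)/986 + C1*exp(3*x) + C2*exp(2*x)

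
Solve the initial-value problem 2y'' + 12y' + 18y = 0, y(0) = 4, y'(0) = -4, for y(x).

y = 4*exp(-3*x) + 8*x*exp(-3*x)

Divide through by 2: y'' + 6y' + 9y = 0.
Characteristic equation r² + 6r + 9 = 0 has discriminant (6)² - 4·(9) = 0, so r = -3 is a repeated root.
Hence y_h = (C1 + C2*x)*exp(-3*x).
Apply the initial conditions: y(0) = C1 = 4 and y'(0) = C2 - 3*C1 = -4. Solving gives C1 = 4, C2 = 8.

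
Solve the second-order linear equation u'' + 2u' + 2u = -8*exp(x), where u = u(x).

Characteristic equation r² + 2r + 2 = 0 has discriminant (2)² - 4·(2) = -4 < 0, so r = -1 ± i.
Hence u_h = C1*cos(x)*exp(-x) + C2*exp(-x)*sin(x).
Try u_p = A*exp(x). Substituting into the equation and dividing by exp(x) gives A = -8/5, so u_p = -8*exp(x)/5.

u = -8*exp(x)/5 + C1*cos(x)*exp(-x) + C2*exp(-x)*sin(x)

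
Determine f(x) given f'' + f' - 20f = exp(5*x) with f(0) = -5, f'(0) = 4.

Characteristic equation r² + r - 20 = 0 factors as (r + 5)(r - 4) = 0, so r = -5, 4.
Hence f_h = C1*exp(-5*x) + C2*exp(4*x).
Try f_p = A*exp(5*x). Substituting into the equation and dividing by exp(5*x) gives A = 1/10, so f_p = exp(5*x)/10.
General solution: f = exp(5*x)/10 + C1*exp(-5*x) + C2*exp(4*x).
Apply the initial conditions: f(0) = 1/10 + C1 + C2 = -5 and f'(0) = 1/2 - 5*C1 + 4*C2 = 4. Solving gives C1 = -239/90, C2 = -22/9.

f = -239*exp(-5*x)/90 - 22*exp(4*x)/9 + exp(5*x)/10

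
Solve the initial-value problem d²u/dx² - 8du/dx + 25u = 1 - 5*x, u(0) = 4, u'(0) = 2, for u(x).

Characteristic equation r² - 8r + 25 = 0 has discriminant (-8)² - 4·(25) = -36 < 0, so r = 4 ± 3i.
Hence u_h = C1*cos(3*x)*exp(4*x) + C2*exp(4*x)*sin(3*x).
For the particular solution try u_p = A0 + A1*x. Substituting and matching coefficients of each power of x gives A0 = -3/125, A1 = -1/5, so u_p = -3/125 - x/5.
General solution: u = -3/125 - x/5 + C1*cos(3*x)*exp(4*x) + C2*exp(4*x)*sin(3*x).
Apply the initial conditions: u(0) = -3/125 + C1 = 4 and u'(0) = -1/5 + 3*C2 + 4*C1 = 2. Solving gives C1 = 503/125, C2 = -579/125.

u = -3/125 - x/5 - 579*exp(4*x)*sin(3*x)/125 + 503*cos(3*x)*exp(4*x)/125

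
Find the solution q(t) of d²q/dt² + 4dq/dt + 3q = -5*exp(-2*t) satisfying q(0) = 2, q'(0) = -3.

q = -exp(-t) - 2*exp(-3*t) + 5*exp(-2*t)

Characteristic equation r² + 4r + 3 = 0 factors as (r + 3)(r + 1) = 0, so r = -3, -1.
Hence q_h = C1*exp(-3*t) + C2*exp(-t).
Try q_p = A*exp(-2*t). Substituting into the equation and dividing by exp(-2*t) gives A = 5, so q_p = 5*exp(-2*t).
General solution: q = 5*exp(-2*t) + C1*exp(-3*t) + C2*exp(-t).
Apply the initial conditions: q(0) = 5 + C1 + C2 = 2 and q'(0) = -10 - C2 - 3*C1 = -3. Solving gives C1 = -2, C2 = -1.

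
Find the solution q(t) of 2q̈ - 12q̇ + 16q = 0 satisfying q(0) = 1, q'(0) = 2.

q = exp(2*t)

Divide through by 2: q'' - 6q' + 8q = 0.
Characteristic equation r² - 6r + 8 = 0 factors as (r - 4)(r - 2) = 0, so r = 4, 2.
Hence q_h = C1*exp(4*t) + C2*exp(2*t).
Apply the initial conditions: q(0) = C1 + C2 = 1 and q'(0) = 2*C2 + 4*C1 = 2. Solving gives C1 = 0, C2 = 1.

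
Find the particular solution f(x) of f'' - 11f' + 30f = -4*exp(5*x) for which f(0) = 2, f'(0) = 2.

Characteristic equation r² - 11r + 30 = 0 factors as (r - 5)(r - 6) = 0, so r = 5, 6.
Hence f_h = C1*exp(5*x) + C2*exp(6*x).
Since exp(5*x) solves the homogeneous equation (r = 5 is a root of multiplicity 1), multiply the trial by x. Try f_p = A*x*exp(5*x). Substituting into the equation and dividing by exp(5*x) gives A = 4, so f_p = 4*x*exp(5*x).
General solution: f = C1*exp(5*x) + C2*exp(6*x) + 4*x*exp(5*x).
Apply the initial conditions: f(0) = C1 + C2 = 2 and f'(0) = 4 + 5*C1 + 6*C2 = 2. Solving gives C1 = 14, C2 = -12.

f = -12*exp(6*x) + 14*exp(5*x) + 4*x*exp(5*x)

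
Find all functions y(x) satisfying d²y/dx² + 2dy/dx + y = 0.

y = C1*exp(-x) + C2*x*exp(-x)

Characteristic equation r² + 2r + 1 = 0 has discriminant (2)² - 4·(1) = 0, so r = -1 is a repeated root.
Hence y_h = (C1 + C2*x)*exp(-x).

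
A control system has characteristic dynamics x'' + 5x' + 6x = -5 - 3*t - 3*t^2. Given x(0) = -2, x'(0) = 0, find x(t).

x = -17/18 - 7*exp(-2*t)/2 - t**2/2 + t/3 + 22*exp(-3*t)/9

Characteristic equation r² + 5r + 6 = 0 factors as (r + 2)(r + 3) = 0, so r = -2, -3.
Hence x_h = C1*exp(-2*t) + C2*exp(-3*t).
For the particular solution try x_p = A0 + A1*t + A2*t^2. Substituting and matching coefficients of each power of t gives A0 = -17/18, A1 = 1/3, A2 = -1/2, so x_p = -17/18 - t^2/2 + t/3.
General solution: x = -17/18 - t^2/2 + t/3 + C1*exp(-2*t) + C2*exp(-3*t).
Apply the initial conditions: x(0) = -17/18 + C1 + C2 = -2 and x'(0) = 1/3 - 3*C2 - 2*C1 = 0. Solving gives C1 = -7/2, C2 = 22/9.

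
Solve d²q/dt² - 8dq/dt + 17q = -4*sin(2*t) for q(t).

Characteristic equation r² - 8r + 17 = 0 has discriminant (-8)² - 4·(17) = -4 < 0, so r = 4 ± i.
Hence q_h = C1*cos(t)*exp(4*t) + C2*exp(4*t)*sin(t).
Try q_p = A*cos(2*t) + B*sin(2*t). Substituting and equating the coefficients of cos(2t) and sin(2t) gives A = -64/425, B = -52/425, so q_p = -64*cos(2*t)/425 - 52*sin(2*t)/425.

q = -64*cos(2*t)/425 - 52*sin(2*t)/425 + C1*cos(t)*exp(4*t) + C2*exp(4*t)*sin(t)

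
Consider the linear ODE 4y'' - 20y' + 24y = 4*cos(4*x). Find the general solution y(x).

y = -sin(4*x)/25 - cos(4*x)/50 + C1*exp(3*x) + C2*exp(2*x)

Divide through by 4: y'' - 5y' + 6y = cos(4*x).
Characteristic equation r² - 5r + 6 = 0 factors as (r - 3)(r - 2) = 0, so r = 3, 2.
Hence y_h = C1*exp(3*x) + C2*exp(2*x).
Try y_p = A*cos(4*x) + B*sin(4*x). Substituting and equating the coefficients of cos(4x) and sin(4x) gives A = -1/50, B = -1/25, so y_p = -sin(4*x)/25 - cos(4*x)/50.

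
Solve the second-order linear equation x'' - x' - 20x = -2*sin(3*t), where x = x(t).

x = -3*cos(3*t)/425 + 29*sin(3*t)/425 + C1*exp(-4*t) + C2*exp(5*t)

Characteristic equation r² - r - 20 = 0 factors as (r + 4)(r - 5) = 0, so r = -4, 5.
Hence x_h = C1*exp(-4*t) + C2*exp(5*t).
Try x_p = A*cos(3*t) + B*sin(3*t). Substituting and equating the coefficients of cos(3t) and sin(3t) gives A = -3/425, B = 29/425, so x_p = -3*cos(3*t)/425 + 29*sin(3*t)/425.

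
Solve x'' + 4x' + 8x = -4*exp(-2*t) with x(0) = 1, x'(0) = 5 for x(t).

Characteristic equation r² + 4r + 8 = 0 has discriminant (4)² - 4·(8) = -16 < 0, so r = -2 ± 2i.
Hence x_h = C1*cos(2*t)*exp(-2*t) + C2*exp(-2*t)*sin(2*t).
Try x_p = A*exp(-2*t). Substituting into the equation and dividing by exp(-2*t) gives A = -1, so x_p = -exp(-2*t).
General solution: x = -exp(-2*t) + C1*cos(2*t)*exp(-2*t) + C2*exp(-2*t)*sin(2*t).
Apply the initial conditions: x(0) = -1 + C1 = 1 and x'(0) = 2 - 2*C1 + 2*C2 = 5. Solving gives C1 = 2, C2 = 7/2.

x = -exp(-2*t) + 2*cos(2*t)*exp(-2*t) + 7*exp(-2*t)*sin(2*t)/2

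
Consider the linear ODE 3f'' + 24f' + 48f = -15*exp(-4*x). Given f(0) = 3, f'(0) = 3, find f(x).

f = 3*exp(-4*x) + 15*x*exp(-4*x) - 5*x**2*exp(-4*x)/2

Divide through by 3: f'' + 8f' + 16f = -5*exp(-4*x).
Characteristic equation r² + 8r + 16 = 0 has discriminant (8)² - 4·(16) = 0, so r = -4 is a repeated root.
Hence f_h = (C1 + C2*x)*exp(-4*x).
Since exp(-4*x) solves the homogeneous equation (r = -4 is a root of multiplicity 2), multiply the trial by x^2. Try f_p = A*x^2*exp(-4*x). Substituting into the equation and dividing by exp(-4*x) gives A = -5/2, so f_p = -5*x^2*exp(-4*x)/2.
General solution: f = C1*exp(-4*x) - 5*x^2*exp(-4*x)/2 + C2*x*exp(-4*x).
Apply the initial conditions: f(0) = C1 = 3 and f'(0) = C2 - 4*C1 = 3. Solving gives C1 = 3, C2 = 15.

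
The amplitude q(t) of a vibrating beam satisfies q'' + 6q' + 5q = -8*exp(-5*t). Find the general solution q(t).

q = C1*exp(-5*t) + C2*exp(-t) + 2*t*exp(-5*t)

Characteristic equation r² + 6r + 5 = 0 factors as (r + 5)(r + 1) = 0, so r = -5, -1.
Hence q_h = C1*exp(-5*t) + C2*exp(-t).
Since exp(-5*t) solves the homogeneous equation (r = -5 is a root of multiplicity 1), multiply the trial by t. Try q_p = A*t*exp(-5*t). Substituting into the equation and dividing by exp(-5*t) gives A = 2, so q_p = 2*t*exp(-5*t).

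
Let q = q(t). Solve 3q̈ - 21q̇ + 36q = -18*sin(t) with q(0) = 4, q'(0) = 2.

q = -176*exp(4*t)/17 - 33*sin(t)/85 - 21*cos(t)/85 + 73*exp(3*t)/5

Divide through by 3: q'' - 7q' + 12q = -6*sin(t).
Characteristic equation r² - 7r + 12 = 0 factors as (r - 3)(r - 4) = 0, so r = 3, 4.
Hence q_h = C1*exp(3*t) + C2*exp(4*t).
Try q_p = A*cos(t) + B*sin(t). Substituting and equating the coefficients of cos(t) and sin(t) gives A = -21/85, B = -33/85, so q_p = -33*sin(t)/85 - 21*cos(t)/85.
General solution: q = -33*sin(t)/85 - 21*cos(t)/85 + C1*exp(3*t) + C2*exp(4*t).
Apply the initial conditions: q(0) = -21/85 + C1 + C2 = 4 and q'(0) = -33/85 + 3*C1 + 4*C2 = 2. Solving gives C1 = 73/5, C2 = -176/17.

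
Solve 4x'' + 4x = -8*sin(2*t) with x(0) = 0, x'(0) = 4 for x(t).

x = 2*sin(2*t)/3 + 8*sin(t)/3

Divide through by 4: x'' + x = -2*sin(2*t).
Characteristic equation r² + 1 = 0 has discriminant (0)² - 4·(1) = -4 < 0, so r = ± i.
Hence x_h = C1*cos(t) + C2*sin(t).
Try x_p = A*cos(2*t) + B*sin(2*t). Substituting and equating the coefficients of cos(2t) and sin(2t) gives A = 0, B = 2/3, so x_p = 2*sin(2*t)/3.
General solution: x = 2*sin(2*t)/3 + C1*cos(t) + C2*sin(t).
Apply the initial conditions: x(0) = C1 = 0 and x'(0) = 4/3 + C2 = 4. Solving gives C1 = 0, C2 = 8/3.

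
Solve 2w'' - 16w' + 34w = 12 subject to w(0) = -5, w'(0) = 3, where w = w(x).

w = 6/17 - 91*cos(x)*exp(4*x)/17 + 415*exp(4*x)*sin(x)/17

Divide through by 2: w'' - 8w' + 17w = 6.
Characteristic equation r² - 8r + 17 = 0 has discriminant (-8)² - 4·(17) = -4 < 0, so r = 4 ± i.
Hence w_h = C1*cos(x)*exp(4*x) + C2*exp(4*x)*sin(x).
For the particular solution try w_p = A0. Substituting and matching coefficients of each power of x gives A0 = 6/17, so w_p = 6/17.
General solution: w = 6/17 + C1*cos(x)*exp(4*x) + C2*exp(4*x)*sin(x).
Apply the initial conditions: w(0) = 6/17 + C1 = -5 and w'(0) = C2 + 4*C1 = 3. Solving gives C1 = -91/17, C2 = 415/17.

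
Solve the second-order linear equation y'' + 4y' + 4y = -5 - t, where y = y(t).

y = -1 - t/4 + C1*exp(-2*t) + C2*t*exp(-2*t)

Characteristic equation r² + 4r + 4 = 0 has discriminant (4)² - 4·(4) = 0, so r = -2 is a repeated root.
Hence y_h = (C1 + C2*t)*exp(-2*t).
For the particular solution try y_p = A0 + A1*t. Substituting and matching coefficients of each power of t gives A0 = -1, A1 = -1/4, so y_p = -1 - t/4.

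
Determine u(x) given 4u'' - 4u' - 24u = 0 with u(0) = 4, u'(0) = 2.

Divide through by 4: u'' - u' - 6u = 0.
Characteristic equation r² - r - 6 = 0 factors as (r - 3)(r + 2) = 0, so r = 3, -2.
Hence u_h = C1*exp(3*x) + C2*exp(-2*x).
Apply the initial conditions: u(0) = C1 + C2 = 4 and u'(0) = -2*C2 + 3*C1 = 2. Solving gives C1 = 2, C2 = 2.

u = 2*exp(-2*x) + 2*exp(3*x)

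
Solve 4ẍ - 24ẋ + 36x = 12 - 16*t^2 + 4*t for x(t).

x = 1/9 - 13*t/27 - 4*t**2/9 + C1*exp(3*t) + C2*t*exp(3*t)

Divide through by 4: x'' - 6x' + 9x = 3 + t - 4*t^2.
Characteristic equation r² - 6r + 9 = 0 has discriminant (-6)² - 4·(9) = 0, so r = 3 is a repeated root.
Hence x_h = (C1 + C2*t)*exp(3*t).
For the particular solution try x_p = A0 + A1*t + A2*t^2. Substituting and matching coefficients of each power of t gives A0 = 1/9, A1 = -13/27, A2 = -4/9, so x_p = 1/9 - 13*t/27 - 4*t^2/9.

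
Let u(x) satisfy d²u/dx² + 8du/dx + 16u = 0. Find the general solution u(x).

u = C1*exp(-4*x) + C2*x*exp(-4*x)

Characteristic equation r² + 8r + 16 = 0 has discriminant (8)² - 4·(16) = 0, so r = -4 is a repeated root.
Hence u_h = (C1 + C2*x)*exp(-4*x).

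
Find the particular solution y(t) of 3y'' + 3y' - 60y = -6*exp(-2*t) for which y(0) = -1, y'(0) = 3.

y = -23*exp(-5*t)/27 - 7*exp(4*t)/27 + exp(-2*t)/9

Divide through by 3: y'' + y' - 20y = -2*exp(-2*t).
Characteristic equation r² + r - 20 = 0 factors as (r + 5)(r - 4) = 0, so r = -5, 4.
Hence y_h = C1*exp(-5*t) + C2*exp(4*t).
Try y_p = A*exp(-2*t). Substituting into the equation and dividing by exp(-2*t) gives A = 1/9, so y_p = exp(-2*t)/9.
General solution: y = exp(-2*t)/9 + C1*exp(-5*t) + C2*exp(4*t).
Apply the initial conditions: y(0) = 1/9 + C1 + C2 = -1 and y'(0) = -2/9 - 5*C1 + 4*C2 = 3. Solving gives C1 = -23/27, C2 = -7/27.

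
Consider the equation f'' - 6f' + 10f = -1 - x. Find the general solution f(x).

f = -4/25 - x/10 + C1*cos(x)*exp(3*x) + C2*exp(3*x)*sin(x)

Characteristic equation r² - 6r + 10 = 0 has discriminant (-6)² - 4·(10) = -4 < 0, so r = 3 ± i.
Hence f_h = C1*cos(x)*exp(3*x) + C2*exp(3*x)*sin(x).
For the particular solution try f_p = A0 + A1*x. Substituting and matching coefficients of each power of x gives A0 = -4/25, A1 = -1/10, so f_p = -4/25 - x/10.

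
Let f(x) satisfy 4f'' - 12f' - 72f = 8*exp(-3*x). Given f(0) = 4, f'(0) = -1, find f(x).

f = 101*exp(6*x)/81 + 223*exp(-3*x)/81 - 2*x*exp(-3*x)/9

Divide through by 4: f'' - 3f' - 18f = 2*exp(-3*x).
Characteristic equation r² - 3r - 18 = 0 factors as (r - 6)(r + 3) = 0, so r = 6, -3.
Hence f_h = C1*exp(6*x) + C2*exp(-3*x).
Since exp(-3*x) solves the homogeneous equation (r = -3 is a root of multiplicity 1), multiply the trial by x. Try f_p = A*x*exp(-3*x). Substituting into the equation and dividing by exp(-3*x) gives A = -2/9, so f_p = -2*x*exp(-3*x)/9.
General solution: f = C1*exp(6*x) + C2*exp(-3*x) - 2*x*exp(-3*x)/9.
Apply the initial conditions: f(0) = C1 + C2 = 4 and f'(0) = -2/9 - 3*C2 + 6*C1 = -1. Solving gives C1 = 101/81, C2 = 223/81.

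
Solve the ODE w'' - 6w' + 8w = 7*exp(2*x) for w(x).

Characteristic equation r² - 6r + 8 = 0 factors as (r - 2)(r - 4) = 0, so r = 2, 4.
Hence w_h = C1*exp(2*x) + C2*exp(4*x).
Since exp(2*x) solves the homogeneous equation (r = 2 is a root of multiplicity 1), multiply the trial by x. Try w_p = A*x*exp(2*x). Substituting into the equation and dividing by exp(2*x) gives A = -7/2, so w_p = -7*x*exp(2*x)/2.

w = C1*exp(2*x) + C2*exp(4*x) - 7*x*exp(2*x)/2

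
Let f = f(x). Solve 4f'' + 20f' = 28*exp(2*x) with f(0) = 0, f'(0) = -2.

Divide through by 4: f'' + 5f' = 7*exp(2*x).
Characteristic equation r² + 5r = 0 factors as (r + 5)r = 0, so r = -5, 0.
Hence f_h = C1*exp(-5*x) + C2.
Try f_p = A*exp(2*x). Substituting into the equation and dividing by exp(2*x) gives A = 1/2, so f_p = exp(2*x)/2.
General solution: f = C2 + exp(2*x)/2 + C1*exp(-5*x).
Apply the initial conditions: f(0) = 1/2 + C1 + C2 = 0 and f'(0) = 1 - 5*C1 = -2. Solving gives C1 = 3/5, C2 = -11/10.

f = -11/10 + exp(2*x)/2 + 3*exp(-5*x)/5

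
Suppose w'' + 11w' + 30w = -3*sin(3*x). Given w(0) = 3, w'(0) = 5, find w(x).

w = -99*exp(-6*x)/5 - 7*sin(3*x)/170 + 11*cos(3*x)/170 + 773*exp(-5*x)/34

Characteristic equation r² + 11r + 30 = 0 factors as (r + 5)(r + 6) = 0, so r = -5, -6.
Hence w_h = C1*exp(-5*x) + C2*exp(-6*x).
Try w_p = A*cos(3*x) + B*sin(3*x). Substituting and equating the coefficients of cos(3x) and sin(3x) gives A = 11/170, B = -7/170, so w_p = -7*sin(3*x)/170 + 11*cos(3*x)/170.
General solution: w = -7*sin(3*x)/170 + 11*cos(3*x)/170 + C1*exp(-5*x) + C2*exp(-6*x).
Apply the initial conditions: w(0) = 11/170 + C1 + C2 = 3 and w'(0) = -21/170 - 6*C2 - 5*C1 = 5. Solving gives C1 = 773/34, C2 = -99/5.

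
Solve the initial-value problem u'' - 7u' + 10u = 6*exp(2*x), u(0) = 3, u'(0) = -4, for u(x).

u = -8*exp(5*x)/3 + 17*exp(2*x)/3 - 2*x*exp(2*x)

Characteristic equation r² - 7r + 10 = 0 factors as (r - 5)(r - 2) = 0, so r = 5, 2.
Hence u_h = C1*exp(5*x) + C2*exp(2*x).
Since exp(2*x) solves the homogeneous equation (r = 2 is a root of multiplicity 1), multiply the trial by x. Try u_p = A*x*exp(2*x). Substituting into the equation and dividing by exp(2*x) gives A = -2, so u_p = -2*x*exp(2*x).
General solution: u = C1*exp(5*x) + C2*exp(2*x) - 2*x*exp(2*x).
Apply the initial conditions: u(0) = C1 + C2 = 3 and u'(0) = -2 + 2*C2 + 5*C1 = -4. Solving gives C1 = -8/3, C2 = 17/3.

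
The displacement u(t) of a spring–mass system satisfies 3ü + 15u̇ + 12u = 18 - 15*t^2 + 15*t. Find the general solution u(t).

u = -107/32 - 5*t**2/4 + 35*t/8 + C1*exp(-t) + C2*exp(-4*t)

Divide through by 3: u'' + 5u' + 4u = 6 - 5*t^2 + 5*t.
Characteristic equation r² + 5r + 4 = 0 factors as (r + 1)(r + 4) = 0, so r = -1, -4.
Hence u_h = C1*exp(-t) + C2*exp(-4*t).
For the particular solution try u_p = A0 + A1*t + A2*t^2. Substituting and matching coefficients of each power of t gives A0 = -107/32, A1 = 35/8, A2 = -5/4, so u_p = -107/32 - 5*t^2/4 + 35*t/8.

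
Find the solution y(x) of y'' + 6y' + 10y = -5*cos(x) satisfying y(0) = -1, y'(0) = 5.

y = -10*sin(x)/39 - 5*cos(x)/13 - 8*cos(x)*exp(-3*x)/13 + 133*exp(-3*x)*sin(x)/39

Characteristic equation r² + 6r + 10 = 0 has discriminant (6)² - 4·(10) = -4 < 0, so r = -3 ± i.
Hence y_h = C1*cos(x)*exp(-3*x) + C2*exp(-3*x)*sin(x).
Try y_p = A*cos(x) + B*sin(x). Substituting and equating the coefficients of cos(x) and sin(x) gives A = -5/13, B = -10/39, so y_p = -10*sin(x)/39 - 5*cos(x)/13.
General solution: y = -10*sin(x)/39 - 5*cos(x)/13 + C1*cos(x)*exp(-3*x) + C2*exp(-3*x)*sin(x).
Apply the initial conditions: y(0) = -5/13 + C1 = -1 and y'(0) = -10/39 + C2 - 3*C1 = 5. Solving gives C1 = -8/13, C2 = 133/39.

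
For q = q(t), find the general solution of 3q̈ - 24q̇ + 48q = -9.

q = -3/16 + C1*exp(4*t) + C2*t*exp(4*t)

Divide through by 3: q'' - 8q' + 16q = -3.
Characteristic equation r² - 8r + 16 = 0 has discriminant (-8)² - 4·(16) = 0, so r = 4 is a repeated root.
Hence q_h = (C1 + C2*t)*exp(4*t).
For the particular solution try q_p = A0. Substituting and matching coefficients of each power of t gives A0 = -3/16, so q_p = -3/16.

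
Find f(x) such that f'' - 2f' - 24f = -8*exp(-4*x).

Characteristic equation r² - 2r - 24 = 0 factors as (r + 4)(r - 6) = 0, so r = -4, 6.
Hence f_h = C1*exp(-4*x) + C2*exp(6*x).
Since exp(-4*x) solves the homogeneous equation (r = -4 is a root of multiplicity 1), multiply the trial by x. Try f_p = A*x*exp(-4*x). Substituting into the equation and dividing by exp(-4*x) gives A = 4/5, so f_p = 4*x*exp(-4*x)/5.

f = C1*exp(-4*x) + C2*exp(6*x) + 4*x*exp(-4*x)/5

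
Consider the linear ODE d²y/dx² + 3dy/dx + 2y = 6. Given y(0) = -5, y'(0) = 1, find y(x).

Characteristic equation r² + 3r + 2 = 0 factors as (r + 1)(r + 2) = 0, so r = -1, -2.
Hence y_h = C1*exp(-x) + C2*exp(-2*x).
For the particular solution try y_p = A0. Substituting and matching coefficients of each power of x gives A0 = 3, so y_p = 3.
General solution: y = 3 + C1*exp(-x) + C2*exp(-2*x).
Apply the initial conditions: y(0) = 3 + C1 + C2 = -5 and y'(0) = -C1 - 2*C2 = 1. Solving gives C1 = -15, C2 = 7.

y = 3 - 15*exp(-x) + 7*exp(-2*x)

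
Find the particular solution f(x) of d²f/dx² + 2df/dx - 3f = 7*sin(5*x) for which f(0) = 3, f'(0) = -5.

Characteristic equation r² + 2r - 3 = 0 factors as (r - 1)(r + 3) = 0, so r = 1, -3.
Hence f_h = C1*exp(x) + C2*exp(-3*x).
Try f_p = A*cos(5*x) + B*sin(5*x). Substituting and equating the coefficients of cos(5x) and sin(5x) gives A = -35/442, B = -49/221, so f_p = -49*sin(5*x)/221 - 35*cos(5*x)/442.
General solution: f = -49*sin(5*x)/221 - 35*cos(5*x)/442 + C1*exp(x) + C2*exp(-3*x).
Apply the initial conditions: f(0) = -35/442 + C1 + C2 = 3 and f'(0) = -245/221 + C1 - 3*C2 = -5. Solving gives C1 = 139/104, C2 = 237/136.

f = -49*sin(5*x)/221 - 35*cos(5*x)/442 + 139*exp(x)/104 + 237*exp(-3*x)/136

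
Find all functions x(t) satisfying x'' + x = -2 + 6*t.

x = -2 + 6*t + C1*cos(t) + C2*sin(t)

Characteristic equation r² + 1 = 0 has discriminant (0)² - 4·(1) = -4 < 0, so r = ± i.
Hence x_h = C1*cos(t) + C2*sin(t).
For the particular solution try x_p = A0 + A1*t. Substituting and matching coefficients of each power of t gives A0 = -2, A1 = 6, so x_p = -2 + 6*t.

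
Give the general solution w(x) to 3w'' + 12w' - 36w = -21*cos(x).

Divide through by 3: w'' + 4w' - 12w = -7*cos(x).
Characteristic equation r² + 4r - 12 = 0 factors as (r + 6)(r - 2) = 0, so r = -6, 2.
Hence w_h = C1*exp(-6*x) + C2*exp(2*x).
Try w_p = A*cos(x) + B*sin(x). Substituting and equating the coefficients of cos(x) and sin(x) gives A = 91/185, B = -28/185, so w_p = -28*sin(x)/185 + 91*cos(x)/185.

w = -28*sin(x)/185 + 91*cos(x)/185 + C1*exp(-6*x) + C2*exp(2*x)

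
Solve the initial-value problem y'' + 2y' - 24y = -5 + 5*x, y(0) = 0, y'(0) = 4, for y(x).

y = 55/288 - 179*exp(-6*x)/360 - 5*x/24 + 49*exp(4*x)/160

Characteristic equation r² + 2r - 24 = 0 factors as (r + 6)(r - 4) = 0, so r = -6, 4.
Hence y_h = C1*exp(-6*x) + C2*exp(4*x).
For the particular solution try y_p = A0 + A1*x. Substituting and matching coefficients of each power of x gives A0 = 55/288, A1 = -5/24, so y_p = 55/288 - 5*x/24.
General solution: y = 55/288 - 5*x/24 + C1*exp(-6*x) + C2*exp(4*x).
Apply the initial conditions: y(0) = 55/288 + C1 + C2 = 0 and y'(0) = -5/24 - 6*C1 + 4*C2 = 4. Solving gives C1 = -179/360, C2 = 49/160.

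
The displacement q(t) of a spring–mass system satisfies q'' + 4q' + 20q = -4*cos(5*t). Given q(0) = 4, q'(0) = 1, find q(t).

q = -16*sin(5*t)/85 + 4*cos(5*t)/85 + 336*cos(4*t)*exp(-2*t)/85 + 837*exp(-2*t)*sin(4*t)/340

Characteristic equation r² + 4r + 20 = 0 has discriminant (4)² - 4·(20) = -64 < 0, so r = -2 ± 4i.
Hence q_h = C1*cos(4*t)*exp(-2*t) + C2*exp(-2*t)*sin(4*t).
Try q_p = A*cos(5*t) + B*sin(5*t). Substituting and equating the coefficients of cos(5t) and sin(5t) gives A = 4/85, B = -16/85, so q_p = -16*sin(5*t)/85 + 4*cos(5*t)/85.
General solution: q = -16*sin(5*t)/85 + 4*cos(5*t)/85 + C1*cos(4*t)*exp(-2*t) + C2*exp(-2*t)*sin(4*t).
Apply the initial conditions: q(0) = 4/85 + C1 = 4 and q'(0) = -16/17 - 2*C1 + 4*C2 = 1. Solving gives C1 = 336/85, C2 = 837/340.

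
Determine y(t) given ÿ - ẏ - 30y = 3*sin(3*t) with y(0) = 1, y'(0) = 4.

Characteristic equation r² - r - 30 = 0 factors as (r + 5)(r - 6) = 0, so r = -5, 6.
Hence y_h = C1*exp(-5*t) + C2*exp(6*t).
Try y_p = A*cos(3*t) + B*sin(3*t). Substituting and equating the coefficients of cos(3t) and sin(3t) gives A = 1/170, B = -13/170, so y_p = -13*sin(3*t)/170 + cos(3*t)/170.
General solution: y = -13*sin(3*t)/170 + cos(3*t)/170 + C1*exp(-5*t) + C2*exp(6*t).
Apply the initial conditions: y(0) = 1/170 + C1 + C2 = 1 and y'(0) = -39/170 - 5*C1 + 6*C2 = 4. Solving gives C1 = 59/374, C2 = 46/55.

y = -13*sin(3*t)/170 + cos(3*t)/170 + 46*exp(6*t)/55 + 59*exp(-5*t)/374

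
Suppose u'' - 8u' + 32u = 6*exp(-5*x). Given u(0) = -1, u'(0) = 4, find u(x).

u = 6*exp(-5*x)/97 - 103*cos(4*x)*exp(4*x)/97 + 415*exp(4*x)*sin(4*x)/194

Characteristic equation r² - 8r + 32 = 0 has discriminant (-8)² - 4·(32) = -64 < 0, so r = 4 ± 4i.
Hence u_h = C1*cos(4*x)*exp(4*x) + C2*exp(4*x)*sin(4*x).
Try u_p = A*exp(-5*x). Substituting into the equation and dividing by exp(-5*x) gives A = 6/97, so u_p = 6*exp(-5*x)/97.
General solution: u = 6*exp(-5*x)/97 + C1*cos(4*x)*exp(4*x) + C2*exp(4*x)*sin(4*x).
Apply the initial conditions: u(0) = 6/97 + C1 = -1 and u'(0) = -30/97 + 4*C1 + 4*C2 = 4. Solving gives C1 = -103/97, C2 = 415/194.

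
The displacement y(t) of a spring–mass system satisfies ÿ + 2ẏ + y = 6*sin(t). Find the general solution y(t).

Characteristic equation r² + 2r + 1 = 0 has discriminant (2)² - 4·(1) = 0, so r = -1 is a repeated root.
Hence y_h = (C1 + C2*t)*exp(-t).
Try y_p = A*cos(t) + B*sin(t). Substituting and equating the coefficients of cos(t) and sin(t) gives A = -3, B = 0, so y_p = -3*cos(t).

y = -3*cos(t) + C1*exp(-t) + C2*t*exp(-t)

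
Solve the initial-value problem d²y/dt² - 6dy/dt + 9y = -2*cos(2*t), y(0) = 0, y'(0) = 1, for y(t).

y = -10*cos(2*t)/169 + 10*exp(3*t)/169 + 24*sin(2*t)/169 + 7*t*exp(3*t)/13

Characteristic equation r² - 6r + 9 = 0 has discriminant (-6)² - 4·(9) = 0, so r = 3 is a repeated root.
Hence y_h = (C1 + C2*t)*exp(3*t).
Try y_p = A*cos(2*t) + B*sin(2*t). Substituting and equating the coefficients of cos(2t) and sin(2t) gives A = -10/169, B = 24/169, so y_p = -10*cos(2*t)/169 + 24*sin(2*t)/169.
General solution: y = -10*cos(2*t)/169 + 24*sin(2*t)/169 + C1*exp(3*t) + C2*t*exp(3*t).
Apply the initial conditions: y(0) = -10/169 + C1 = 0 and y'(0) = 48/169 + C2 + 3*C1 = 1. Solving gives C1 = 10/169, C2 = 7/13.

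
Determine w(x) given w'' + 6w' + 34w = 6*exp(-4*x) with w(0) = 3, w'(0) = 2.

w = 3*exp(-4*x)/13 + 36*cos(5*x)*exp(-3*x)/13 + 146*exp(-3*x)*sin(5*x)/65

Characteristic equation r² + 6r + 34 = 0 has discriminant (6)² - 4·(34) = -100 < 0, so r = -3 ± 5i.
Hence w_h = C1*cos(5*x)*exp(-3*x) + C2*exp(-3*x)*sin(5*x).
Try w_p = A*exp(-4*x). Substituting into the equation and dividing by exp(-4*x) gives A = 3/13, so w_p = 3*exp(-4*x)/13.
General solution: w = 3*exp(-4*x)/13 + C1*cos(5*x)*exp(-3*x) + C2*exp(-3*x)*sin(5*x).
Apply the initial conditions: w(0) = 3/13 + C1 = 3 and w'(0) = -12/13 - 3*C1 + 5*C2 = 2. Solving gives C1 = 36/13, C2 = 146/65.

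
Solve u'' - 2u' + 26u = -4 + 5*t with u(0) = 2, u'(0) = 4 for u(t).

u = -47/338 + 5*t/26 + 282*exp(t)*sin(5*t)/845 + 723*cos(5*t)*exp(t)/338

Characteristic equation r² - 2r + 26 = 0 has discriminant (-2)² - 4·(26) = -100 < 0, so r = 1 ± 5i.
Hence u_h = C1*cos(5*t)*exp(t) + C2*exp(t)*sin(5*t).
For the particular solution try u_p = A0 + A1*t. Substituting and matching coefficients of each power of t gives A0 = -47/338, A1 = 5/26, so u_p = -47/338 + 5*t/26.
General solution: u = -47/338 + 5*t/26 + C1*cos(5*t)*exp(t) + C2*exp(t)*sin(5*t).
Apply the initial conditions: u(0) = -47/338 + C1 = 2 and u'(0) = 5/26 + C1 + 5*C2 = 4. Solving gives C1 = 723/338, C2 = 282/845.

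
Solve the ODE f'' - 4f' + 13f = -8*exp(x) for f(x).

Characteristic equation r² - 4r + 13 = 0 has discriminant (-4)² - 4·(13) = -36 < 0, so r = 2 ± 3i.
Hence f_h = C1*cos(3*x)*exp(2*x) + C2*exp(2*x)*sin(3*x).
Try f_p = A*exp(x). Substituting into the equation and dividing by exp(x) gives A = -4/5, so f_p = -4*exp(x)/5.

f = -4*exp(x)/5 + C1*cos(3*x)*exp(2*x) + C2*exp(2*x)*sin(3*x)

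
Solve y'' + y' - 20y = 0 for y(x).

Characteristic equation r² + r - 20 = 0 factors as (r + 5)(r - 4) = 0, so r = -5, 4.
Hence y_h = C1*exp(-5*x) + C2*exp(4*x).

y = C1*exp(-5*x) + C2*exp(4*x)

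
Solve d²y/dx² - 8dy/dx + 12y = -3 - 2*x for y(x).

Characteristic equation r² - 8r + 12 = 0 factors as (r - 6)(r - 2) = 0, so r = 6, 2.
Hence y_h = C1*exp(6*x) + C2*exp(2*x).
For the particular solution try y_p = A0 + A1*x. Substituting and matching coefficients of each power of x gives A0 = -13/36, A1 = -1/6, so y_p = -13/36 - x/6.

y = -13/36 - x/6 + C1*exp(6*x) + C2*exp(2*x)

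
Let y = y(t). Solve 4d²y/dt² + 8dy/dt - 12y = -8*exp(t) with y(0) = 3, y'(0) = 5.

Divide through by 4: y'' + 2y' - 3y = -2*exp(t).
Characteristic equation r² + 2r - 3 = 0 factors as (r - 1)(r + 3) = 0, so r = 1, -3.
Hence y_h = C1*exp(t) + C2*exp(-3*t).
Since exp(t) solves the homogeneous equation (r = 1 is a root of multiplicity 1), multiply the trial by t. Try y_p = A*t*exp(t). Substituting into the equation and dividing by exp(t) gives A = -1/2, so y_p = -t*exp(t)/2.
General solution: y = C1*exp(t) + C2*exp(-3*t) - t*exp(t)/2.
Apply the initial conditions: y(0) = C1 + C2 = 3 and y'(0) = -1/2 + C1 - 3*C2 = 5. Solving gives C1 = 29/8, C2 = -5/8.

y = -5*exp(-3*t)/8 + 29*exp(t)/8 - t*exp(t)/2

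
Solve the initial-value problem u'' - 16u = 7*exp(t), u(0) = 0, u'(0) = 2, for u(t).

u = -7*exp(t)/15 - 3*exp(-4*t)/40 + 13*exp(4*t)/24

Characteristic equation r² - 16 = 0 factors as (r - 4)(r + 4) = 0, so r = 4, -4.
Hence u_h = C1*exp(4*t) + C2*exp(-4*t).
Try u_p = A*exp(t). Substituting into the equation and dividing by exp(t) gives A = -7/15, so u_p = -7*exp(t)/15.
General solution: u = -7*exp(t)/15 + C1*exp(4*t) + C2*exp(-4*t).
Apply the initial conditions: u(0) = -7/15 + C1 + C2 = 0 and u'(0) = -7/15 - 4*C2 + 4*C1 = 2. Solving gives C1 = 13/24, C2 = -3/40.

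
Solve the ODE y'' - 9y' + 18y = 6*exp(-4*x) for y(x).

y = 3*exp(-4*x)/35 + C1*exp(6*x) + C2*exp(3*x)

Characteristic equation r² - 9r + 18 = 0 factors as (r - 6)(r - 3) = 0, so r = 6, 3.
Hence y_h = C1*exp(6*x) + C2*exp(3*x).
Try y_p = A*exp(-4*x). Substituting into the equation and dividing by exp(-4*x) gives A = 3/35, so y_p = 3*exp(-4*x)/35.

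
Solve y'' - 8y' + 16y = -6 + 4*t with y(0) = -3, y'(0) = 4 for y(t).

y = -1/4 - 11*exp(4*t)/4 + t/4 + 59*t*exp(4*t)/4

Characteristic equation r² - 8r + 16 = 0 has discriminant (-8)² - 4·(16) = 0, so r = 4 is a repeated root.
Hence y_h = (C1 + C2*t)*exp(4*t).
For the particular solution try y_p = A0 + A1*t. Substituting and matching coefficients of each power of t gives A0 = -1/4, A1 = 1/4, so y_p = -1/4 + t/4.
General solution: y = -1/4 + t/4 + C1*exp(4*t) + C2*t*exp(4*t).
Apply the initial conditions: y(0) = -1/4 + C1 = -3 and y'(0) = 1/4 + C2 + 4*C1 = 4. Solving gives C1 = -11/4, C2 = 59/4.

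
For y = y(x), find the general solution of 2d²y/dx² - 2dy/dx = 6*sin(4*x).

Divide through by 2: y'' - y' = 3*sin(4*x).
Characteristic equation r² - r = 0 factors as (r - 1)r = 0, so r = 1, 0.
Hence y_h = C1*exp(x) + C2.
Try y_p = A*cos(4*x) + B*sin(4*x). Substituting and equating the coefficients of cos(4x) and sin(4x) gives A = 3/68, B = -3/17, so y_p = -3*sin(4*x)/17 + 3*cos(4*x)/68.

y = C2 - 3*sin(4*x)/17 + 3*cos(4*x)/68 + C1*exp(x)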